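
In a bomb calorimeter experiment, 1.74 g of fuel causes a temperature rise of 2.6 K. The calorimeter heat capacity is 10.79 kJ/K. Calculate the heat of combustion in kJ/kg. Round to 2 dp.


Hc = C_cal * delta_T / m_fuel
Q_released = 10.79 * 2.6 = 28.0540 kJ
m_fuel = 1.74 g = 1.74/1000 kg = 0.001740 kg
Hc = 28.0540 / 0.001740 = 16122.99 kJ/kg


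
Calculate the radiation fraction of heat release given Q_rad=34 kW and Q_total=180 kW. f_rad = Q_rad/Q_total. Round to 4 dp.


f_rad = Q_rad / Q_total
f_rad = 34 / 180 = 0.1889


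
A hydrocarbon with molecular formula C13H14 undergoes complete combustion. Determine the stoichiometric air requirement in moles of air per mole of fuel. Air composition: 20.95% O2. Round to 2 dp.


Balanced combustion: C13H14 + 16.5 O2 -> 13 CO2 + 7 H2O
O2 needed = C + H/4 = 13 + 14/4 = 16.50 moles
Air moles = O2 / 0.2095 = 16.50 / 0.2095 = 78.76 moles air


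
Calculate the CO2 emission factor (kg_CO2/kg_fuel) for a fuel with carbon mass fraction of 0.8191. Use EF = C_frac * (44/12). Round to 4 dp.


EF = C_frac * (M_CO2 / M_C)
EF = 0.8191 * (44/12)
EF = 0.8191 * 3.666667 = 3.0034 kg_CO2/kg_fuel


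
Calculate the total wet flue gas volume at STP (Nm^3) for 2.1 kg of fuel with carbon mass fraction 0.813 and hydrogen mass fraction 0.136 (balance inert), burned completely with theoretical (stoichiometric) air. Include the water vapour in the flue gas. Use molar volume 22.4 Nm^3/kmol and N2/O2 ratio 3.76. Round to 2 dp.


Per kg fuel: CO2 = (C/12 kmol)*22.4 = (0.813/12)*22.4 = 1.51760 Nm^3
Per kg fuel: H2O = (H/2 kmol)*22.4 = (0.136/2)*22.4 = 1.52320 Nm^3
O2 needed per kg fuel = C/12 + H/4 = 0.813/12 + 0.136/4 = 0.10175000 kmol
Per kg fuel: N2 = O2*3.76*22.4 = 0.10175000*3.76*22.4 = 8.56979 Nm^3
Total per kg = 1.51760 + 1.52320 + 8.56979 = 11.61059 Nm^3
Total = 11.61059 * 2.1 = 24.38 Nm^3


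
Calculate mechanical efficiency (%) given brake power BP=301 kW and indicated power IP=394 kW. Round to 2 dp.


eta_mech = (BP / IP) * 100
Ratio = 301 / 394 = 0.7640
eta_mech = 0.7640 * 100 = 76.40%


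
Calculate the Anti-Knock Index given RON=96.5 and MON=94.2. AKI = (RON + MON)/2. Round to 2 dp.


AKI = (RON + MON) / 2
AKI = (96.5 + 94.2) / 2
AKI = 190.7 / 2 = 95.35


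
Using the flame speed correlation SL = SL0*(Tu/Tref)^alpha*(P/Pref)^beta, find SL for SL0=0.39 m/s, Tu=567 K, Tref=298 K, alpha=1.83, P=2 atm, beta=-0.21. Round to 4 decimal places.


SL = SL0 * (Tu/Tref)^alpha * (P/Pref)^beta
T ratio = 567/298 = 1.90268456
(T ratio)^alpha = 1.90268456^1.83 = 3.245198
(P/Pref)^beta = 2^(-0.21) = 0.864537
SL = 0.39 * 3.245198 * 0.864537 = 1.0942 m/s


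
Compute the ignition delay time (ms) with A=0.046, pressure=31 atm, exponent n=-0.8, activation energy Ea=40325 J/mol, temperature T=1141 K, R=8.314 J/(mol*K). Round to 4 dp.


tau = A * P^n * exp(Ea/(R*T))
P^n = 31^(-0.8) = 0.06410777
Ea/(R*T) = 40325/(8.314*1141) = 4.250879
exp(Ea/(R*T)) = 70.167040
tau = 0.046 * 0.06410777 * 70.167040 = 0.2069 ms


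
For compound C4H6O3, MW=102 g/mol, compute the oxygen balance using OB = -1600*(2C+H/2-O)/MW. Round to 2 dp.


OB = -1600 * (2C + H/2 - O) / MW
Inner = 2*4 + 6/2 - 3 = 8.00
OB = -1600 * 8.00 / 102 = -125.49%


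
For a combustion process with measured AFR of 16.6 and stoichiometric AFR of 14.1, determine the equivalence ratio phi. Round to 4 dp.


phi = AFR_stoich / AFR_actual
phi = 14.1 / 16.6 = 0.8494


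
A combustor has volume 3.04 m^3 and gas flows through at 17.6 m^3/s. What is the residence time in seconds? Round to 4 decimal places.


tau = V / Q_flow
tau = 3.04 / 17.6 = 0.1727 s


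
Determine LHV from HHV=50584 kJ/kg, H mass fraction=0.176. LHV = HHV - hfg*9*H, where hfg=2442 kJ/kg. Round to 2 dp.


LHV = HHV - hfg * 9 * H
Water correction = 2442 * 9 * 0.176 = 3868.128 kJ/kg
LHV = 50584 - 3868.128 = 46715.87 kJ/kg


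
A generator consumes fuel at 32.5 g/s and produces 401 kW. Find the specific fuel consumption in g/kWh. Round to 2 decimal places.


SFC = (mf / BP) * 3600
Rate = 32.5 / 401 = 0.081047 g/(s*kW)
SFC = 0.081047 * 3600 = 291.77 g/kWh


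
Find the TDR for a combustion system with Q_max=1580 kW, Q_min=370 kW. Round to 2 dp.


TDR = Q_max / Q_min
TDR = 1580 / 370 = 4.27


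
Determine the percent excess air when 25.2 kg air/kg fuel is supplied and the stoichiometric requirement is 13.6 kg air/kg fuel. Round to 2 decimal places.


Excess air = actual - stoichiometric = 25.2 - 13.6 = 11.60 kg/kg fuel
Excess air % = (excess / stoich) * 100 = (11.60 / 13.6) * 100 = 85.29%


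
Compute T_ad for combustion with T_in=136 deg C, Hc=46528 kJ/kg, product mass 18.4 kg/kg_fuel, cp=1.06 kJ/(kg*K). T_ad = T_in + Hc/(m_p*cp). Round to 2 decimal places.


T_ad = T_in + Hc / (m_p * cp)
Denominator = 18.4 * 1.06 = 19.5040
Temperature rise = 46528 / 19.5040 = 2385.56 K
T_ad = 136 + 2385.56 = 2521.56 deg C


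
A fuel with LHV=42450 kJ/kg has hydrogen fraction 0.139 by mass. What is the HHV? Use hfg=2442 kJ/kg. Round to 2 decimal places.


HHV = LHV + hfg * 9 * H
Water addition = 2442 * 9 * 0.139 = 3054.942 kJ/kg
HHV = 42450 + 3054.942 = 45504.94 kJ/kg


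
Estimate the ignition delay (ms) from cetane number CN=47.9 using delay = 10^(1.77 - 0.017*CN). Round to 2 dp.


delay = 10^(1.77 - 0.017*CN)
Exponent = 1.77 - 0.017*47.9 = 0.9557
delay = 10^0.9557 = 9.03 ms


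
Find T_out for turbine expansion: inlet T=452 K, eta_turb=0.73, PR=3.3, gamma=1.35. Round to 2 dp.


T_out = T_in * (1 - eta * (1 - PR^(-(gamma-1)/gamma)))
Exponent = -(1.35-1)/1.35 = -0.25925926
PR^exp = 3.3^(-0.25925926) = 0.73378775
Factor = 1 - 0.73*(1 - 0.73378775) = 0.80566506
T_out = 452 * 0.80566506 = 364.16 K


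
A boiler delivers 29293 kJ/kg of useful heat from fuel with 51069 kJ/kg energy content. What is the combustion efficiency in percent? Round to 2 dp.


Efficiency = (Q_useful / Q_fuel) * 100
Efficiency = (29293 / 51069) * 100
Efficiency = 0.5736 * 100 = 57.36%


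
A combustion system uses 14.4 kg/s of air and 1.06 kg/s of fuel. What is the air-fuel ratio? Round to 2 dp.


AFR = m_air / m_fuel
AFR = 14.4 / 1.06 = 13.58


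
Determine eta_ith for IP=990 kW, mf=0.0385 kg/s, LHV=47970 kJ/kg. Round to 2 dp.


eta_ith = (IP / (mf * LHV)) * 100
Denominator = 0.0385 * 47970 = 1846.8450 kW
eta_ith = (990 / 1846.8450) * 100 = 53.60%


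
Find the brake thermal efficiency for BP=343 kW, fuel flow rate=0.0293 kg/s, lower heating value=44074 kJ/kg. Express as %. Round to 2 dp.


eta_BTE = (BP / (mf * LHV)) * 100
Denominator = 0.0293 * 44074 = 1291.3682 kW
eta_BTE = (343 / 1291.3682) * 100 = 26.56%


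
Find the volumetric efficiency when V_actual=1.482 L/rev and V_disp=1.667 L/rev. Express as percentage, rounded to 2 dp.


eta_v = (V_actual / V_disp) * 100
Ratio = 1.482 / 1.667 = 0.8890
eta_v = 0.8890 * 100 = 88.90%


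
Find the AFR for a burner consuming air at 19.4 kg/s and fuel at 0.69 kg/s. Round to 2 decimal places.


AFR = m_air / m_fuel
AFR = 19.4 / 0.69 = 28.12


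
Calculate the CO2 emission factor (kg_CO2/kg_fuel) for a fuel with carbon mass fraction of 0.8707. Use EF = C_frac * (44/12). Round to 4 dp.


EF = C_frac * (M_CO2 / M_C)
EF = 0.8707 * (44/12)
EF = 0.8707 * 3.666667 = 3.1926 kg_CO2/kg_fuel


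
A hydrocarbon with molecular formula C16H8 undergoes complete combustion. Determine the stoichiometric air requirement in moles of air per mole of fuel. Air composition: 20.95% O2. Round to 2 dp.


Balanced combustion: C16H8 + 18 O2 -> 16 CO2 + 4 H2O
O2 needed = C + H/4 = 16 + 8/4 = 18.00 moles
Air moles = O2 / 0.2095 = 18.00 / 0.2095 = 85.92 moles air


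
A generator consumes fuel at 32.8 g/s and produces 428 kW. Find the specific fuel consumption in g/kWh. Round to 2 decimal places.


SFC = (mf / BP) * 3600
Rate = 32.8 / 428 = 0.076636 g/(s*kW)
SFC = 0.076636 * 3600 = 275.89 g/kWh


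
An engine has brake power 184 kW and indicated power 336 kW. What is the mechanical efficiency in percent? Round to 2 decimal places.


eta_mech = (BP / IP) * 100
Ratio = 184 / 336 = 0.5476
eta_mech = 0.5476 * 100 = 54.76%


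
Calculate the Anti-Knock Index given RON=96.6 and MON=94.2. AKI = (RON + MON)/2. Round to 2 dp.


AKI = (RON + MON) / 2
AKI = (96.6 + 94.2) / 2
AKI = 190.8 / 2 = 95.40


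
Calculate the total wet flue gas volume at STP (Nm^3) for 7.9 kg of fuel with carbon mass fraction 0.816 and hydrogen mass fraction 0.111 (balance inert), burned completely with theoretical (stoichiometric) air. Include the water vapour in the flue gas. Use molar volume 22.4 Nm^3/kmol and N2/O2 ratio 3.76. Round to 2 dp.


Per kg fuel: CO2 = (C/12 kmol)*22.4 = (0.816/12)*22.4 = 1.52320 Nm^3
Per kg fuel: H2O = (H/2 kmol)*22.4 = (0.111/2)*22.4 = 1.24320 Nm^3
O2 needed per kg fuel = C/12 + H/4 = 0.816/12 + 0.111/4 = 0.09575000 kmol
Per kg fuel: N2 = O2*3.76*22.4 = 0.09575000*3.76*22.4 = 8.06445 Nm^3
Total per kg = 1.52320 + 1.24320 + 8.06445 = 10.83085 Nm^3
Total = 10.83085 * 7.9 = 85.56 Nm^3


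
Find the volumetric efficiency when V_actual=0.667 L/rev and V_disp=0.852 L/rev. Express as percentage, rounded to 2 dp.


eta_v = (V_actual / V_disp) * 100
Ratio = 0.667 / 0.852 = 0.7829
eta_v = 0.7829 * 100 = 78.29%


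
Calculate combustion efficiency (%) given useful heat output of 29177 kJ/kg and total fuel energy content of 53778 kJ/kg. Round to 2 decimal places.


Efficiency = (Q_useful / Q_fuel) * 100
Efficiency = (29177 / 53778) * 100
Efficiency = 0.5425 * 100 = 54.25%


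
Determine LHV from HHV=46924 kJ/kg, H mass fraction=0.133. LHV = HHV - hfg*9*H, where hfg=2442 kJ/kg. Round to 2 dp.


LHV = HHV - hfg * 9 * H
Water correction = 2442 * 9 * 0.133 = 2923.074 kJ/kg
LHV = 46924 - 2923.074 = 44000.93 kJ/kg


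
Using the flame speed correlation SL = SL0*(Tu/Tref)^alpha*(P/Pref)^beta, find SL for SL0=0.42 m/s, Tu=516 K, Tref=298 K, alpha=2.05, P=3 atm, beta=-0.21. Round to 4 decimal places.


SL = SL0 * (Tu/Tref)^alpha * (P/Pref)^beta
T ratio = 516/298 = 1.73154362
(T ratio)^alpha = 1.73154362^2.05 = 3.081687
(P/Pref)^beta = 3^(-0.21) = 0.793971
SL = 0.42 * 3.081687 * 0.793971 = 1.0276 m/s


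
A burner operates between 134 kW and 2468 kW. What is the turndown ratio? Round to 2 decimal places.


TDR = Q_max / Q_min
TDR = 2468 / 134 = 18.42


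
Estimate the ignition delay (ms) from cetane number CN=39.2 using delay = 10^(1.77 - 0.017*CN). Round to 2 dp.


delay = 10^(1.77 - 0.017*CN)
Exponent = 1.77 - 0.017*39.2 = 1.1036
delay = 10^1.1036 = 12.69 ms


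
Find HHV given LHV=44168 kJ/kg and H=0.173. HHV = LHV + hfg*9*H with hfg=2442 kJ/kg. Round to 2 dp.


HHV = LHV + hfg * 9 * H
Water addition = 2442 * 9 * 0.173 = 3802.194 kJ/kg
HHV = 44168 + 3802.194 = 47970.19 kJ/kg


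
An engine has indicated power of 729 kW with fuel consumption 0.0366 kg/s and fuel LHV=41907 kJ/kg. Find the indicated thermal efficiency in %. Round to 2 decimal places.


eta_ith = (IP / (mf * LHV)) * 100
Denominator = 0.0366 * 41907 = 1533.7962 kW
eta_ith = (729 / 1533.7962) * 100 = 47.53%


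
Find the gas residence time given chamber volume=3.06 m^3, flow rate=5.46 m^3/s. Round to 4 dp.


tau = V / Q_flow
tau = 3.06 / 5.46 = 0.5604 s


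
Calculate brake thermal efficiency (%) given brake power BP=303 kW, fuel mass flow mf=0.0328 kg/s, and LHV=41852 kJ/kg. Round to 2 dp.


eta_BTE = (BP / (mf * LHV)) * 100
Denominator = 0.0328 * 41852 = 1372.7456 kW
eta_BTE = (303 / 1372.7456) * 100 = 22.07%


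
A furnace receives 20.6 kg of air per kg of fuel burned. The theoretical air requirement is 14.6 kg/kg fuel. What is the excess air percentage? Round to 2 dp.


Excess air = actual - stoichiometric = 20.6 - 14.6 = 6.00 kg/kg fuel
Excess air % = (excess / stoich) * 100 = (6.00 / 14.6) * 100 = 41.10%


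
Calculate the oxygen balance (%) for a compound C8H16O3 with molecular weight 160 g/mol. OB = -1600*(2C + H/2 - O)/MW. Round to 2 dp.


OB = -1600 * (2C + H/2 - O) / MW
Inner = 2*8 + 16/2 - 3 = 21.00
OB = -1600 * 21.00 / 160 = -210.00%


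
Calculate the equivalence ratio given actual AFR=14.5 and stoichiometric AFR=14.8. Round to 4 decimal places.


phi = AFR_stoich / AFR_actual
phi = 14.8 / 14.5 = 1.0207


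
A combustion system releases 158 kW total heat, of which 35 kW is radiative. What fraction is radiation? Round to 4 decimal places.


f_rad = Q_rad / Q_total
f_rad = 35 / 158 = 0.2215


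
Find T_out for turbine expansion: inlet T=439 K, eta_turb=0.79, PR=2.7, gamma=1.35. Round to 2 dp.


T_out = T_in * (1 - eta * (1 - PR^(-(gamma-1)/gamma)))
Exponent = -(1.35-1)/1.35 = -0.25925926
PR^exp = 2.7^(-0.25925926) = 0.77297411
Factor = 1 - 0.79*(1 - 0.77297411) = 0.82064955
T_out = 439 * 0.82064955 = 360.27 K


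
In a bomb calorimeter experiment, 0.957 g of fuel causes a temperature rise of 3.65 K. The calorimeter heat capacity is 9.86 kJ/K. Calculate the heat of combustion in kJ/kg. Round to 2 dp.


Hc = C_cal * delta_T / m_fuel
Q_released = 9.86 * 3.65 = 35.9890 kJ
m_fuel = 0.957 g = 0.957/1000 kg = 0.000957 kg
Hc = 35.9890 / 0.000957 = 37606.06 kJ/kg


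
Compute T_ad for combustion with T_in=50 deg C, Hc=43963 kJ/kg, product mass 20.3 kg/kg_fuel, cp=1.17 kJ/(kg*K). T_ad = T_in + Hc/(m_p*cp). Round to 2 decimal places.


T_ad = T_in + Hc / (m_p * cp)
Denominator = 20.3 * 1.17 = 23.7510
Temperature rise = 43963 / 23.7510 = 1851.00 K
T_ad = 50 + 1851.00 = 1901.00 deg C


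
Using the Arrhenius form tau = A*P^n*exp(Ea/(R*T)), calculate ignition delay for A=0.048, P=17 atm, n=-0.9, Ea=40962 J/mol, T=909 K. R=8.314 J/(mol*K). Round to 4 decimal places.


tau = A * P^n * exp(Ea/(R*T))
P^n = 17^(-0.9) = 0.07809010
Ea/(R*T) = 40962/(8.314*909) = 5.420099
exp(Ea/(R*T)) = 225.901572
tau = 0.048 * 0.07809010 * 225.901572 = 0.8468 ms


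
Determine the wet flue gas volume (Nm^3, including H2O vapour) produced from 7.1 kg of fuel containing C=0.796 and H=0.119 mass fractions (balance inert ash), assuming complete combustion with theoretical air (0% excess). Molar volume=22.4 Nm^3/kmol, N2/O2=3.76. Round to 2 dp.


Per kg fuel: CO2 = (C/12 kmol)*22.4 = (0.796/12)*22.4 = 1.48587 Nm^3
Per kg fuel: H2O = (H/2 kmol)*22.4 = (0.119/2)*22.4 = 1.33280 Nm^3
O2 needed per kg fuel = C/12 + H/4 = 0.796/12 + 0.119/4 = 0.09608333 kmol
Per kg fuel: N2 = O2*3.76*22.4 = 0.09608333*3.76*22.4 = 8.09252 Nm^3
Total per kg = 1.48587 + 1.33280 + 8.09252 = 10.91119 Nm^3
Total = 10.91119 * 7.1 = 77.47 Nm^3


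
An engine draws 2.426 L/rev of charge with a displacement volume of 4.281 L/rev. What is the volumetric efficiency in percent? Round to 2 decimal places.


eta_v = (V_actual / V_disp) * 100
Ratio = 2.426 / 4.281 = 0.5667
eta_v = 0.5667 * 100 = 56.67%


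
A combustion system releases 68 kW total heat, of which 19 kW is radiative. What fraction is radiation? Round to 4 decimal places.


f_rad = Q_rad / Q_total
f_rad = 19 / 68 = 0.2794


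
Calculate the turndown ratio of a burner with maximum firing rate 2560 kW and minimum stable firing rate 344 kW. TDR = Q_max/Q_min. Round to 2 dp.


TDR = Q_max / Q_min
TDR = 2560 / 344 = 7.44


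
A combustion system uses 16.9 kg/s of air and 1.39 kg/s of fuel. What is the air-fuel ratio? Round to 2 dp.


AFR = m_air / m_fuel
AFR = 16.9 / 1.39 = 12.16


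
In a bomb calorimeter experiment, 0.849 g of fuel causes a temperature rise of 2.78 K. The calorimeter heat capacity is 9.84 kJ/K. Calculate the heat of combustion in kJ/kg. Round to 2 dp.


Hc = C_cal * delta_T / m_fuel
Q_released = 9.84 * 2.78 = 27.3552 kJ
m_fuel = 0.849 g = 0.849/1000 kg = 0.000849 kg
Hc = 27.3552 / 0.000849 = 32220.49 kJ/kg


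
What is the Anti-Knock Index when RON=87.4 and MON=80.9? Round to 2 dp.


AKI = (RON + MON) / 2
AKI = (87.4 + 80.9) / 2
AKI = 168.3 / 2 = 84.15


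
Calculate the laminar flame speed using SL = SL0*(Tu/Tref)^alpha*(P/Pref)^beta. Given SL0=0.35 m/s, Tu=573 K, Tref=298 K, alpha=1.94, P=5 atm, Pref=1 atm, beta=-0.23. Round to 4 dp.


SL = SL0 * (Tu/Tref)^alpha * (P/Pref)^beta
T ratio = 573/298 = 1.92281879
(T ratio)^alpha = 1.92281879^1.94 = 3.555007
(P/Pref)^beta = 5^(-0.23) = 0.690616
SL = 0.35 * 3.555007 * 0.690616 = 0.8593 m/s


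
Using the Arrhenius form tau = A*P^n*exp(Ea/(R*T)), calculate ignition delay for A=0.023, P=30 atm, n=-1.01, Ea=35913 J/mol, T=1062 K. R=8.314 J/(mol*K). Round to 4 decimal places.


tau = A * P^n * exp(Ea/(R*T))
P^n = 30^(-1.01) = 0.03221866
Ea/(R*T) = 35913/(8.314*1062) = 4.067402
exp(Ea/(R*T)) = 58.405057
tau = 0.023 * 0.03221866 * 58.405057 = 0.0433 ms


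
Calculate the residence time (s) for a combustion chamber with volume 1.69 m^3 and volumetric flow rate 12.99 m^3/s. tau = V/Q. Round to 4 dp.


tau = V / Q_flow
tau = 1.69 / 12.99 = 0.1301 s


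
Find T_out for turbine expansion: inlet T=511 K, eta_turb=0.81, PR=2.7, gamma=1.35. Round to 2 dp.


T_out = T_in * (1 - eta * (1 - PR^(-(gamma-1)/gamma)))
Exponent = -(1.35-1)/1.35 = -0.25925926
PR^exp = 2.7^(-0.25925926) = 0.77297411
Factor = 1 - 0.81*(1 - 0.77297411) = 0.81610903
T_out = 511 * 0.81610903 = 417.03 K


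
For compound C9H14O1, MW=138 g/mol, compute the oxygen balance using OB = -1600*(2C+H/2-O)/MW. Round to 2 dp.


OB = -1600 * (2C + H/2 - O) / MW
Inner = 2*9 + 14/2 - 1 = 24.00
OB = -1600 * 24.00 / 138 = -278.26%


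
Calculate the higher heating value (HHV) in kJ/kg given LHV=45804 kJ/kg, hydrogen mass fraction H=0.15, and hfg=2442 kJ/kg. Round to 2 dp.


HHV = LHV + hfg * 9 * H
Water addition = 2442 * 9 * 0.15 = 3296.700 kJ/kg
HHV = 45804 + 3296.700 = 49100.70 kJ/kg


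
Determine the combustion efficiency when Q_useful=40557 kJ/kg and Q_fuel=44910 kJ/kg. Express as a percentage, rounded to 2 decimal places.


Efficiency = (Q_useful / Q_fuel) * 100
Efficiency = (40557 / 44910) * 100
Efficiency = 0.9031 * 100 = 90.31%


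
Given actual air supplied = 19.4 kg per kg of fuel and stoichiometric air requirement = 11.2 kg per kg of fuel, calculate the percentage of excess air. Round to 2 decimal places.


Excess air = actual - stoichiometric = 19.4 - 11.2 = 8.20 kg/kg fuel
Excess air % = (excess / stoich) * 100 = (8.20 / 11.2) * 100 = 73.21%


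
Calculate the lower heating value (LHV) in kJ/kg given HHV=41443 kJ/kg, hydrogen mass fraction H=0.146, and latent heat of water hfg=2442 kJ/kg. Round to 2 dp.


LHV = HHV - hfg * 9 * H
Water correction = 2442 * 9 * 0.146 = 3208.788 kJ/kg
LHV = 41443 - 3208.788 = 38234.21 kJ/kg


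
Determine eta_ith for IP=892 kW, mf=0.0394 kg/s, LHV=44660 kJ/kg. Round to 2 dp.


eta_ith = (IP / (mf * LHV)) * 100
Denominator = 0.0394 * 44660 = 1759.6040 kW
eta_ith = (892 / 1759.6040) * 100 = 50.69%


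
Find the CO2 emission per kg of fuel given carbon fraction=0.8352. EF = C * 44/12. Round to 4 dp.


EF = C_frac * (M_CO2 / M_C)
EF = 0.8352 * (44/12)
EF = 0.8352 * 3.666667 = 3.0624 kg_CO2/kg_fuel


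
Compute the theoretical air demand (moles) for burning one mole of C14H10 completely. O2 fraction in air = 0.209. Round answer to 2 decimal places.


Balanced combustion: C14H10 + 16.5 O2 -> 14 CO2 + 5 H2O
O2 needed = C + H/4 = 14 + 10/4 = 16.50 moles
Air moles = O2 / 0.209 = 16.50 / 0.209 = 78.95 moles air


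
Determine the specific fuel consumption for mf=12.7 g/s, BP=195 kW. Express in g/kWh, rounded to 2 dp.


SFC = (mf / BP) * 3600
Rate = 12.7 / 195 = 0.065128 g/(s*kW)
SFC = 0.065128 * 3600 = 234.46 g/kWh


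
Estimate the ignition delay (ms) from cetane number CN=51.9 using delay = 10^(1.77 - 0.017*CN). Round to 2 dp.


delay = 10^(1.77 - 0.017*CN)
Exponent = 1.77 - 0.017*51.9 = 0.8877
delay = 10^0.8877 = 7.72 ms


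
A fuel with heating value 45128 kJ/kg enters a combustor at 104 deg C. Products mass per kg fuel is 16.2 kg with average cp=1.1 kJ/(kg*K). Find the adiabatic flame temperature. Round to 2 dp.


T_ad = T_in + Hc / (m_p * cp)
Denominator = 16.2 * 1.1 = 17.8200
Temperature rise = 45128 / 17.8200 = 2532.44 K
T_ad = 104 + 2532.44 = 2636.44 deg C


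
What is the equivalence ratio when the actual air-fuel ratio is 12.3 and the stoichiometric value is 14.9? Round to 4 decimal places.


phi = AFR_stoich / AFR_actual
phi = 14.9 / 12.3 = 1.2114


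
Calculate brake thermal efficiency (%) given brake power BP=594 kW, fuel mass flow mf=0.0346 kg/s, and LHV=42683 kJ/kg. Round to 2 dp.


eta_BTE = (BP / (mf * LHV)) * 100
Denominator = 0.0346 * 42683 = 1476.8318 kW
eta_BTE = (594 / 1476.8318) * 100 = 40.22%


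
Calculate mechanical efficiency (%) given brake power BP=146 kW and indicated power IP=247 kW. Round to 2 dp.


eta_mech = (BP / IP) * 100
Ratio = 146 / 247 = 0.5911
eta_mech = 0.5911 * 100 = 59.11%


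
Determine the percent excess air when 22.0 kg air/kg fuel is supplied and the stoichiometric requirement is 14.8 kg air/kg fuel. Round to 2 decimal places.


Excess air = actual - stoichiometric = 22.0 - 14.8 = 7.20 kg/kg fuel
Excess air % = (excess / stoich) * 100 = (7.20 / 14.8) * 100 = 48.65%


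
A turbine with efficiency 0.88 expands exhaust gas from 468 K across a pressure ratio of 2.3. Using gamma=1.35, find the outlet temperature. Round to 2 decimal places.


T_out = T_in * (1 - eta * (1 - PR^(-(gamma-1)/gamma)))
Exponent = -(1.35-1)/1.35 = -0.25925926
PR^exp = 2.3^(-0.25925926) = 0.80578413
Factor = 1 - 0.88*(1 - 0.80578413) = 0.82909003
T_out = 468 * 0.82909003 = 388.01 K


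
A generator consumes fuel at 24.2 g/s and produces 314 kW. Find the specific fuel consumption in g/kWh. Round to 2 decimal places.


SFC = (mf / BP) * 3600
Rate = 24.2 / 314 = 0.077070 g/(s*kW)
SFC = 0.077070 * 3600 = 277.45 g/kWh


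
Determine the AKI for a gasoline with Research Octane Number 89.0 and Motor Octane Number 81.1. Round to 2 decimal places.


AKI = (RON + MON) / 2
AKI = (89.0 + 81.1) / 2
AKI = 170.1 / 2 = 85.05


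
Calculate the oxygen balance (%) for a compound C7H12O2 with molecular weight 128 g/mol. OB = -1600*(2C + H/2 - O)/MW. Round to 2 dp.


OB = -1600 * (2C + H/2 - O) / MW
Inner = 2*7 + 12/2 - 2 = 18.00
OB = -1600 * 18.00 / 128 = -225.00%


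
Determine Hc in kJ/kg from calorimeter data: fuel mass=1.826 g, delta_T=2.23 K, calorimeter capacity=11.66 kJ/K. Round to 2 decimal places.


Hc = C_cal * delta_T / m_fuel
Q_released = 11.66 * 2.23 = 26.0018 kJ
m_fuel = 1.826 g = 1.826/1000 kg = 0.001826 kg
Hc = 26.0018 / 0.001826 = 14239.76 kJ/kg


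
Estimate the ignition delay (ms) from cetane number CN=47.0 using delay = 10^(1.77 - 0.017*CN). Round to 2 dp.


delay = 10^(1.77 - 0.017*CN)
Exponent = 1.77 - 0.017*47.0 = 0.9710
delay = 10^0.9710 = 9.35 ms


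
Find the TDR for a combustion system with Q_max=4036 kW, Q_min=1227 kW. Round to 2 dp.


TDR = Q_max / Q_min
TDR = 4036 / 1227 = 3.29


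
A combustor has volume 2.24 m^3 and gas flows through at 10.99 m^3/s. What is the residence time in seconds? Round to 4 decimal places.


tau = V / Q_flow
tau = 2.24 / 10.99 = 0.2038 s


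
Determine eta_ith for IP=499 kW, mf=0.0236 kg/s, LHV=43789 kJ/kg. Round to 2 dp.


eta_ith = (IP / (mf * LHV)) * 100
Denominator = 0.0236 * 43789 = 1033.4204 kW
eta_ith = (499 / 1033.4204) * 100 = 48.29%


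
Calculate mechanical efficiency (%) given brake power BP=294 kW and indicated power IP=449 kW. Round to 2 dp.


eta_mech = (BP / IP) * 100
Ratio = 294 / 449 = 0.6548
eta_mech = 0.6548 * 100 = 65.48%


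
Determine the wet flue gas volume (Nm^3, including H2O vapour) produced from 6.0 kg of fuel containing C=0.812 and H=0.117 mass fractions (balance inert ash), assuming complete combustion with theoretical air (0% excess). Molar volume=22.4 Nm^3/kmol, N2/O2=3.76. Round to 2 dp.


Per kg fuel: CO2 = (C/12 kmol)*22.4 = (0.812/12)*22.4 = 1.51573 Nm^3
Per kg fuel: H2O = (H/2 kmol)*22.4 = (0.117/2)*22.4 = 1.31040 Nm^3
O2 needed per kg fuel = C/12 + H/4 = 0.812/12 + 0.117/4 = 0.09691667 kmol
Per kg fuel: N2 = O2*3.76*22.4 = 0.09691667*3.76*22.4 = 8.16271 Nm^3
Total per kg = 1.51573 + 1.31040 + 8.16271 = 10.98884 Nm^3
Total = 10.98884 * 6.0 = 65.93 Nm^3


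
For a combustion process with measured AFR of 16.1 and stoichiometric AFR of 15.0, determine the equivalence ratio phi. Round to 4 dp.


phi = AFR_stoich / AFR_actual
phi = 15.0 / 16.1 = 0.9317


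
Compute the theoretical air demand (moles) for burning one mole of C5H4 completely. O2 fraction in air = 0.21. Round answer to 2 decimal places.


Balanced combustion: C5H4 + 6 O2 -> 5 CO2 + 2 H2O
O2 needed = C + H/4 = 5 + 4/4 = 6.00 moles
Air moles = O2 / 0.21 = 6.00 / 0.21 = 28.57 moles air


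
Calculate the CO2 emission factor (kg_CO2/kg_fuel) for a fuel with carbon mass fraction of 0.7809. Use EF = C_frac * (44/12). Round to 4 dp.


EF = C_frac * (M_CO2 / M_C)
EF = 0.7809 * (44/12)
EF = 0.7809 * 3.666667 = 2.8633 kg_CO2/kg_fuel


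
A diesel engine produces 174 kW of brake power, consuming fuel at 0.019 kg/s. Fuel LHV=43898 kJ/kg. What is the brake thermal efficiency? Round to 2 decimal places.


eta_BTE = (BP / (mf * LHV)) * 100
Denominator = 0.019 * 43898 = 834.0620 kW
eta_BTE = (174 / 834.0620) * 100 = 20.86%


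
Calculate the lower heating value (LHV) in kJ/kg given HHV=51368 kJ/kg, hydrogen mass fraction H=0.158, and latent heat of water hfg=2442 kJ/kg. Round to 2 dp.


LHV = HHV - hfg * 9 * H
Water correction = 2442 * 9 * 0.158 = 3472.524 kJ/kg
LHV = 51368 - 3472.524 = 47895.48 kJ/kg


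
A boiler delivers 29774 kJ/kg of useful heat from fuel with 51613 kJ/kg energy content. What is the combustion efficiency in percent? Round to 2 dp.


Efficiency = (Q_useful / Q_fuel) * 100
Efficiency = (29774 / 51613) * 100
Efficiency = 0.5769 * 100 = 57.69%


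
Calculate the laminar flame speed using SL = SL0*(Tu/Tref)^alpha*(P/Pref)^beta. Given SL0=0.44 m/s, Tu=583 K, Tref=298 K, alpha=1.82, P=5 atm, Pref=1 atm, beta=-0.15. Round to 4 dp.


SL = SL0 * (Tu/Tref)^alpha * (P/Pref)^beta
T ratio = 583/298 = 1.95637584
(T ratio)^alpha = 1.95637584^1.82 = 3.391901
(P/Pref)^beta = 5^(-0.15) = 0.785515
SL = 0.44 * 3.391901 * 0.785515 = 1.1723 m/s


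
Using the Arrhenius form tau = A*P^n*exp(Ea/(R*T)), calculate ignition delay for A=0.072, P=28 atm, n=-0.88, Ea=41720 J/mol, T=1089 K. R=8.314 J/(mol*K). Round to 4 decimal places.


tau = A * P^n * exp(Ea/(R*T))
P^n = 28^(-0.88) = 0.05327224
Ea/(R*T) = 41720/(8.314*1089) = 4.607936
exp(Ea/(R*T)) = 100.276923
tau = 0.072 * 0.05327224 * 100.276923 = 0.3846 ms


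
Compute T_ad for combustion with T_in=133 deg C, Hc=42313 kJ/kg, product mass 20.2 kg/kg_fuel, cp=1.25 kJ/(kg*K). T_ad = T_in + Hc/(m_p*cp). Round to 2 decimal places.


T_ad = T_in + Hc / (m_p * cp)
Denominator = 20.2 * 1.25 = 25.2500
Temperature rise = 42313 / 25.2500 = 1675.76 K
T_ad = 133 + 1675.76 = 1808.76 deg C


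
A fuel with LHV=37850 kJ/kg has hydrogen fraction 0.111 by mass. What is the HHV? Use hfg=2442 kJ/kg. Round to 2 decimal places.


HHV = LHV + hfg * 9 * H
Water addition = 2442 * 9 * 0.111 = 2439.558 kJ/kg
HHV = 37850 + 2439.558 = 40289.56 kJ/kg


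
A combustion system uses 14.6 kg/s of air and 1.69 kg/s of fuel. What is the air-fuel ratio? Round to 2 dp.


AFR = m_air / m_fuel
AFR = 14.6 / 1.69 = 8.64


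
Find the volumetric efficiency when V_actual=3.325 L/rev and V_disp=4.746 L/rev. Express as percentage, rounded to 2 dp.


eta_v = (V_actual / V_disp) * 100
Ratio = 3.325 / 4.746 = 0.7006
eta_v = 0.7006 * 100 = 70.06%


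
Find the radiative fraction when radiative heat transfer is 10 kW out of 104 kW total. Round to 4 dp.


f_rad = Q_rad / Q_total
f_rad = 10 / 104 = 0.0962


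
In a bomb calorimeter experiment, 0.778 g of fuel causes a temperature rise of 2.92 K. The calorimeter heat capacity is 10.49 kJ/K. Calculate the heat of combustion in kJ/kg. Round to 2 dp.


Hc = C_cal * delta_T / m_fuel
Q_released = 10.49 * 2.92 = 30.6308 kJ
m_fuel = 0.778 g = 0.778/1000 kg = 0.000778 kg
Hc = 30.6308 / 0.000778 = 39371.21 kJ/kg


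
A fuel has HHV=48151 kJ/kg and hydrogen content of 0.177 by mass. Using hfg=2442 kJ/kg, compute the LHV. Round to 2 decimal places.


LHV = HHV - hfg * 9 * H
Water correction = 2442 * 9 * 0.177 = 3890.106 kJ/kg
LHV = 48151 - 3890.106 = 44260.89 kJ/kg


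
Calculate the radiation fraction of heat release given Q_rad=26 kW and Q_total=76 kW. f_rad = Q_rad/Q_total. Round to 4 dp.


f_rad = Q_rad / Q_total
f_rad = 26 / 76 = 0.3421


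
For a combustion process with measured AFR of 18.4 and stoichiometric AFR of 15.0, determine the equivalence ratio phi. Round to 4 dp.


phi = AFR_stoich / AFR_actual
phi = 15.0 / 18.4 = 0.8152


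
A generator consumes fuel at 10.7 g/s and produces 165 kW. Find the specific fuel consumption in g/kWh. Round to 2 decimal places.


SFC = (mf / BP) * 3600
Rate = 10.7 / 165 = 0.064848 g/(s*kW)
SFC = 0.064848 * 3600 = 233.45 g/kWh


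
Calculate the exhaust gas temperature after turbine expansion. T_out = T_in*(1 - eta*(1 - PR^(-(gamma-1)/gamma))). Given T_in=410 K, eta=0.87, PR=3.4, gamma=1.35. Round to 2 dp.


T_out = T_in * (1 - eta * (1 - PR^(-(gamma-1)/gamma)))
Exponent = -(1.35-1)/1.35 = -0.25925926
PR^exp = 3.4^(-0.25925926) = 0.72813041
Factor = 1 - 0.87*(1 - 0.72813041) = 0.76347346
T_out = 410 * 0.76347346 = 313.02 K


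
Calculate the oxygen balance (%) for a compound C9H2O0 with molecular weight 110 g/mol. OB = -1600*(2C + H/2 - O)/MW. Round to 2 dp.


OB = -1600 * (2C + H/2 - O) / MW
Inner = 2*9 + 2/2 - 0 = 19.00
OB = -1600 * 19.00 / 110 = -276.36%


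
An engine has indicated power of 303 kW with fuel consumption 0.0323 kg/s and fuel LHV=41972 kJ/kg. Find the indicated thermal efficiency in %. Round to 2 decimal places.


eta_ith = (IP / (mf * LHV)) * 100
Denominator = 0.0323 * 41972 = 1355.6956 kW
eta_ith = (303 / 1355.6956) * 100 = 22.35%


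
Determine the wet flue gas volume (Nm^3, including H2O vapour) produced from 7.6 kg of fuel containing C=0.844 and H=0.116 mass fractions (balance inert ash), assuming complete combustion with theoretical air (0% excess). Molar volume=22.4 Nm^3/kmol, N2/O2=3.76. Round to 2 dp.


Per kg fuel: CO2 = (C/12 kmol)*22.4 = (0.844/12)*22.4 = 1.57547 Nm^3
Per kg fuel: H2O = (H/2 kmol)*22.4 = (0.116/2)*22.4 = 1.29920 Nm^3
O2 needed per kg fuel = C/12 + H/4 = 0.844/12 + 0.116/4 = 0.09933333 kmol
Per kg fuel: N2 = O2*3.76*22.4 = 0.09933333*3.76*22.4 = 8.36625 Nm^3
Total per kg = 1.57547 + 1.29920 + 8.36625 = 11.24092 Nm^3
Total = 11.24092 * 7.6 = 85.43 Nm^3


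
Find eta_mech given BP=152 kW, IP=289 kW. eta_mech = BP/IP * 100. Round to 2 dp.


eta_mech = (BP / IP) * 100
Ratio = 152 / 289 = 0.5260
eta_mech = 0.5260 * 100 = 52.60%


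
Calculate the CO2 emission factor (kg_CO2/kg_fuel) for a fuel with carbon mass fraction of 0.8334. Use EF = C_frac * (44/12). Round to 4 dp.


EF = C_frac * (M_CO2 / M_C)
EF = 0.8334 * (44/12)
EF = 0.8334 * 3.666667 = 3.0558 kg_CO2/kg_fuel


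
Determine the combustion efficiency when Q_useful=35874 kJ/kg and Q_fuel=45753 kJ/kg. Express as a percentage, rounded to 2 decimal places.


Efficiency = (Q_useful / Q_fuel) * 100
Efficiency = (35874 / 45753) * 100
Efficiency = 0.7841 * 100 = 78.41%


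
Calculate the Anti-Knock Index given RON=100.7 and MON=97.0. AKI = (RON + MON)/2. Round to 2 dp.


AKI = (RON + MON) / 2
AKI = (100.7 + 97.0) / 2
AKI = 197.7 / 2 = 98.85


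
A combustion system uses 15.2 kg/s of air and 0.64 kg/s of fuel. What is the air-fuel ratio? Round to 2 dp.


AFR = m_air / m_fuel
AFR = 15.2 / 0.64 = 23.75


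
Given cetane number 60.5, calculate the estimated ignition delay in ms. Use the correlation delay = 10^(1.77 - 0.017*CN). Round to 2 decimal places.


delay = 10^(1.77 - 0.017*CN)
Exponent = 1.77 - 0.017*60.5 = 0.7415
delay = 10^0.7415 = 5.51 ms


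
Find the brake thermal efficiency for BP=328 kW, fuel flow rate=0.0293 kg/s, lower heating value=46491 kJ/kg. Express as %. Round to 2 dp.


eta_BTE = (BP / (mf * LHV)) * 100
Denominator = 0.0293 * 46491 = 1362.1863 kW
eta_BTE = (328 / 1362.1863) * 100 = 24.08%


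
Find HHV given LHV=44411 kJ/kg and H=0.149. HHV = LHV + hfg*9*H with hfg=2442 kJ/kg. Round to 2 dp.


HHV = LHV + hfg * 9 * H
Water addition = 2442 * 9 * 0.149 = 3274.722 kJ/kg
HHV = 44411 + 3274.722 = 47685.72 kJ/kg


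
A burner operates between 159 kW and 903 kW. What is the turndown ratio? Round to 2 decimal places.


TDR = Q_max / Q_min
TDR = 903 / 159 = 5.68


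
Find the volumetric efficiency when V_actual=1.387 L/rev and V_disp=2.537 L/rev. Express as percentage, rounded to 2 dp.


eta_v = (V_actual / V_disp) * 100
Ratio = 1.387 / 2.537 = 0.5467
eta_v = 0.5467 * 100 = 54.67%


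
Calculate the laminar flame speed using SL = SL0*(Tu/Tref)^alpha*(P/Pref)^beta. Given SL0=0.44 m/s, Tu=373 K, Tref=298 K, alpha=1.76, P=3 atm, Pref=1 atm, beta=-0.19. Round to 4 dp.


SL = SL0 * (Tu/Tref)^alpha * (P/Pref)^beta
T ratio = 373/298 = 1.25167785
(T ratio)^alpha = 1.25167785^1.76 = 1.484523
(P/Pref)^beta = 3^(-0.19) = 0.811609
SL = 0.44 * 1.484523 * 0.811609 = 0.5301 m/s


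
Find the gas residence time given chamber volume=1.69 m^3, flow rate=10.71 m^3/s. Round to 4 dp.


tau = V / Q_flow
tau = 1.69 / 10.71 = 0.1578 s


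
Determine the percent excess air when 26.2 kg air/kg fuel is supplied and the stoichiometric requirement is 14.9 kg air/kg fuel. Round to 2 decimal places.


Excess air = actual - stoichiometric = 26.2 - 14.9 = 11.30 kg/kg fuel
Excess air % = (excess / stoich) * 100 = (11.30 / 14.9) * 100 = 75.84%


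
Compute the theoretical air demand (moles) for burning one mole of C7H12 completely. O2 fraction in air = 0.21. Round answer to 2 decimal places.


Balanced combustion: C7H12 + 10 O2 -> 7 CO2 + 6 H2O
O2 needed = C + H/4 = 7 + 12/4 = 10.00 moles
Air moles = O2 / 0.21 = 10.00 / 0.21 = 47.62 moles air


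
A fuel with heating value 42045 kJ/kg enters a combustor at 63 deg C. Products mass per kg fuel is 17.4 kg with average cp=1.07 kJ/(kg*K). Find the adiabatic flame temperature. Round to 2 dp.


T_ad = T_in + Hc / (m_p * cp)
Denominator = 17.4 * 1.07 = 18.6180
Temperature rise = 42045 / 18.6180 = 2258.30 K
T_ad = 63 + 2258.30 = 2321.30 deg C


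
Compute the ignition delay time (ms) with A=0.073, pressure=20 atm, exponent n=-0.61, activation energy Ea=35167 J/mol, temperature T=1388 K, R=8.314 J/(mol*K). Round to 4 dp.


tau = A * P^n * exp(Ea/(R*T))
P^n = 20^(-0.61) = 0.16083172
Ea/(R*T) = 35167/(8.314*1388) = 3.047445
exp(Ea/(R*T)) = 21.061458
tau = 0.073 * 0.16083172 * 21.061458 = 0.2473 ms


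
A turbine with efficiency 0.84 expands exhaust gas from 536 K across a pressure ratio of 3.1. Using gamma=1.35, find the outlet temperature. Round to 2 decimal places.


T_out = T_in * (1 - eta * (1 - PR^(-(gamma-1)/gamma)))
Exponent = -(1.35-1)/1.35 = -0.25925926
PR^exp = 3.1^(-0.25925926) = 0.74577862
Factor = 1 - 0.84*(1 - 0.74577862) = 0.78645404
T_out = 536 * 0.78645404 = 421.54 K


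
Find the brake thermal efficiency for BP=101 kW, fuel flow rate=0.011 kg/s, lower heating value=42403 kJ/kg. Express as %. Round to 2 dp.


eta_BTE = (BP / (mf * LHV)) * 100
Denominator = 0.011 * 42403 = 466.4330 kW
eta_BTE = (101 / 466.4330) * 100 = 21.65%


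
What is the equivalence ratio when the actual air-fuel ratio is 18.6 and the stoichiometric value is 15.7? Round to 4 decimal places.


phi = AFR_stoich / AFR_actual
phi = 15.7 / 18.6 = 0.8441


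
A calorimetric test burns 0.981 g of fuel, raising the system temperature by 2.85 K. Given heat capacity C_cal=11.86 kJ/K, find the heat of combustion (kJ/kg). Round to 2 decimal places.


Hc = C_cal * delta_T / m_fuel
Q_released = 11.86 * 2.85 = 33.8010 kJ
m_fuel = 0.981 g = 0.981/1000 kg = 0.000981 kg
Hc = 33.8010 / 0.000981 = 34455.66 kJ/kg


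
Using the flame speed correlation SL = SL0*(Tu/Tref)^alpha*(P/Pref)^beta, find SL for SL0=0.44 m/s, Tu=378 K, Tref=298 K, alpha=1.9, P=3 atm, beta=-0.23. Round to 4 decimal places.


SL = SL0 * (Tu/Tref)^alpha * (P/Pref)^beta
T ratio = 378/298 = 1.26845638
(T ratio)^alpha = 1.26845638^1.9 = 1.571171
(P/Pref)^beta = 3^(-0.23) = 0.776716
SL = 0.44 * 1.571171 * 0.776716 = 0.5370 m/s


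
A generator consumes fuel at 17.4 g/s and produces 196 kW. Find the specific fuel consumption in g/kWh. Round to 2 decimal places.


SFC = (mf / BP) * 3600
Rate = 17.4 / 196 = 0.088776 g/(s*kW)
SFC = 0.088776 * 3600 = 319.59 g/kWh


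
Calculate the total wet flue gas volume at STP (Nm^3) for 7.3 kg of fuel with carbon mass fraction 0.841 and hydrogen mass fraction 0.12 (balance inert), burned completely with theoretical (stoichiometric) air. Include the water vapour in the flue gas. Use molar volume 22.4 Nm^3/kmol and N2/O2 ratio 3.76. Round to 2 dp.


Per kg fuel: CO2 = (C/12 kmol)*22.4 = (0.841/12)*22.4 = 1.56987 Nm^3
Per kg fuel: H2O = (H/2 kmol)*22.4 = (0.12/2)*22.4 = 1.34400 Nm^3
O2 needed per kg fuel = C/12 + H/4 = 0.841/12 + 0.12/4 = 0.10008333 kmol
Per kg fuel: N2 = O2*3.76*22.4 = 0.10008333*3.76*22.4 = 8.42942 Nm^3
Total per kg = 1.56987 + 1.34400 + 8.42942 = 11.34329 Nm^3
Total = 11.34329 * 7.3 = 82.81 Nm^3


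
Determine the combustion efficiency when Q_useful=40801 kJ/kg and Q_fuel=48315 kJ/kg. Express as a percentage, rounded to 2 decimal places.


Efficiency = (Q_useful / Q_fuel) * 100
Efficiency = (40801 / 48315) * 100
Efficiency = 0.8445 * 100 = 84.45%


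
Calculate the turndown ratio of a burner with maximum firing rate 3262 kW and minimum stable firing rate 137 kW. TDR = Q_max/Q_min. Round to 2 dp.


TDR = Q_max / Q_min
TDR = 3262 / 137 = 23.81


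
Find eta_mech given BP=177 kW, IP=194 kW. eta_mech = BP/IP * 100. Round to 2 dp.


eta_mech = (BP / IP) * 100
Ratio = 177 / 194 = 0.9124
eta_mech = 0.9124 * 100 = 91.24%


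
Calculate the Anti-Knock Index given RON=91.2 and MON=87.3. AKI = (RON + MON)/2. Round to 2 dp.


AKI = (RON + MON) / 2
AKI = (91.2 + 87.3) / 2
AKI = 178.5 / 2 = 89.25


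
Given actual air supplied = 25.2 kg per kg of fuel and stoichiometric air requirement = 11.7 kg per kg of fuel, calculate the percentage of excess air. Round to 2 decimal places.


Excess air = actual - stoichiometric = 25.2 - 11.7 = 13.50 kg/kg fuel
Excess air % = (excess / stoich) * 100 = (13.50 / 11.7) * 100 = 115.38%


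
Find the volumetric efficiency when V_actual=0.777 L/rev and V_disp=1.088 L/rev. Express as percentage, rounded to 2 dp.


eta_v = (V_actual / V_disp) * 100
Ratio = 0.777 / 1.088 = 0.7142
eta_v = 0.7142 * 100 = 71.42%


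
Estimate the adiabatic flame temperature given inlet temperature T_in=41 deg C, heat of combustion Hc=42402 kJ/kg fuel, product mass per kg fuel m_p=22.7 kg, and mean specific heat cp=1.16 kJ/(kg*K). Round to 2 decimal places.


T_ad = T_in + Hc / (m_p * cp)
Denominator = 22.7 * 1.16 = 26.3320
Temperature rise = 42402 / 26.3320 = 1610.28 K
T_ad = 41 + 1610.28 = 1651.28 deg C


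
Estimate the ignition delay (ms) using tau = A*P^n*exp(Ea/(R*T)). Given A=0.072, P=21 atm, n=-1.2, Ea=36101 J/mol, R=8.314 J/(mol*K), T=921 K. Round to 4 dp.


tau = A * P^n * exp(Ea/(R*T))
P^n = 21^(-1.2) = 0.02590221
Ea/(R*T) = 36101/(8.314*921) = 4.714651
exp(Ea/(R*T)) = 111.569905
tau = 0.072 * 0.02590221 * 111.569905 = 0.2081 ms


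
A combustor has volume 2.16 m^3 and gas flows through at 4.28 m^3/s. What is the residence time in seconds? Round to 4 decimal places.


tau = V / Q_flow
tau = 2.16 / 4.28 = 0.5047 s


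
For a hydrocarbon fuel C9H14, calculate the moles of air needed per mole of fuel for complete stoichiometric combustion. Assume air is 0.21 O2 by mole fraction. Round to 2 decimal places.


Balanced combustion: C9H14 + 12.5 O2 -> 9 CO2 + 7 H2O
O2 needed = C + H/4 = 9 + 14/4 = 12.50 moles
Air moles = O2 / 0.21 = 12.50 / 0.21 = 59.52 moles air


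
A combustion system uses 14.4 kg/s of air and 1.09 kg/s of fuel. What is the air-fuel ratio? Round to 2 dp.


AFR = m_air / m_fuel
AFR = 14.4 / 1.09 = 13.21
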